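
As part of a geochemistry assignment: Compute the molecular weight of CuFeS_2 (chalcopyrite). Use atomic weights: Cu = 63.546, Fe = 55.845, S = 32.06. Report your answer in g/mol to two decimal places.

183.51 g/mol

The formula mass is the sum 1*63.546 + 1*55.845 + 2*32.06.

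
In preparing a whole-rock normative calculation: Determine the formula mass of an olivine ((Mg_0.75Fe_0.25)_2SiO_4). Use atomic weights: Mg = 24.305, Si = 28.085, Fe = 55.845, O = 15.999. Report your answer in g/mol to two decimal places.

156.46 g/mol

The formula mass is the sum 1.50·24.305 + 0.50·55.845 + 1·28.085 + 4·15.999.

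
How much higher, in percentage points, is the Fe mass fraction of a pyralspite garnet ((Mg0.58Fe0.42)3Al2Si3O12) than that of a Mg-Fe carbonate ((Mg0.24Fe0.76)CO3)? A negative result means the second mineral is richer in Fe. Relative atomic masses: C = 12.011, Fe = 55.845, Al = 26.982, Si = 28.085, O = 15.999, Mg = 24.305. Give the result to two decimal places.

-23.31 percentage points

Fe in (Mg0.58Fe0.42)3Al2Si3O12: molar mass 442.862 g/mol; 1.26×55.845 = 70.365 g → 15.89 wt%.
Fe in (Mg0.24Fe0.76)CO3: molar mass 108.283 g/mol; 0.76×55.845 = 42.442 g → 39.20 wt%.
Difference = 15.89 − 39.20 = -23.31 percentage points.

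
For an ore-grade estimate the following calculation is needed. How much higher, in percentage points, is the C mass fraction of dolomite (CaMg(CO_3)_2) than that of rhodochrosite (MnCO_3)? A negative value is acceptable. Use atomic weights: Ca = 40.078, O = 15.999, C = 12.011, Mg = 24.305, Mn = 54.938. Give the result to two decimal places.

First mineral: 24.022 g C in 184.399 g formula = 13.03 wt% C.
Second mineral: 12.011 g C in 114.946 g formula = 10.45 wt% C.
13.03% − 10.45% gives a difference of 2.58 percentage points.

2.58 percentage points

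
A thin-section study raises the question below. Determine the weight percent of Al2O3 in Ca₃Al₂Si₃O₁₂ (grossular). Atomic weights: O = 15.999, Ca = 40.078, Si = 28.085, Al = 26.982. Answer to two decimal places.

22.64 wt%

M(Ca₃Al₂Si₃O₁₂) = 450.441 g/mol; M(Al2O3) = 101.961 g/mol.
Moles Al2O3 per formula unit = 2 Al ÷ 2 = 1.0000.
Al2O3 fraction = (1.0000 × 101.961) / 450.441 = 101.961/450.441 = 0.2264.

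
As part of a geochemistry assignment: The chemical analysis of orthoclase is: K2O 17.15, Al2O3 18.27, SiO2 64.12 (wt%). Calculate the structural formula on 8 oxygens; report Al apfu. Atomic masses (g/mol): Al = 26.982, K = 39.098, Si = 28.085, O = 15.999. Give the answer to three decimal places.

K2O (M=94.195): mol = 0.18207; K = 0.36414, O = 0.18207.
Al2O3 (M=101.961): mol = 0.17919; Al = 0.35838, O = 0.53757.
SiO2 (M=60.083): mol = 1.06719; Si = 1.06719, O = 2.13438.
ΣO = 2.85402; factor = 8/ΣO = 2.80306.
Al apfu = 0.35838 × 2.80306 = 1.005.

1.005 Al apfu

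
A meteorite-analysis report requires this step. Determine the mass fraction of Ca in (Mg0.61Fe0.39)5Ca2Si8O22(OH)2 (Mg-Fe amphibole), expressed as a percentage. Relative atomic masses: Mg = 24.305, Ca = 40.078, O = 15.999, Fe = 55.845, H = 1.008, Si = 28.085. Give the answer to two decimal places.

Molar mass of (Mg0.61Fe0.39)5Ca2Si8O22(OH)2: 3.05*24.305 + 1.95*55.845 + 2*40.078 + 8*28.085 + 24*15.999 + 2*1.008 = 873.856 g/mol.
Mass of Ca per formula unit: 2 × 40.078 = 80.156 g.
Weight fraction Ca = 80.156 / 873.856 = 0.0917.

9.17 mass %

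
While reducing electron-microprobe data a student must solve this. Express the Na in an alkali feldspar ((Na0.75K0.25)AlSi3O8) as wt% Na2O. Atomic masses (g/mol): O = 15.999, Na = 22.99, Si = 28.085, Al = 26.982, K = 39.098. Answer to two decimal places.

8.73 wt%

Formula mass = 266.246 g/mol.
0.75 Na → 0.3750 mol Na2O per formula unit; M(Na2O) = 61.979, so Na2O mass = 23.242 g.
23.242/266.246 × 100 = 8.73 wt%.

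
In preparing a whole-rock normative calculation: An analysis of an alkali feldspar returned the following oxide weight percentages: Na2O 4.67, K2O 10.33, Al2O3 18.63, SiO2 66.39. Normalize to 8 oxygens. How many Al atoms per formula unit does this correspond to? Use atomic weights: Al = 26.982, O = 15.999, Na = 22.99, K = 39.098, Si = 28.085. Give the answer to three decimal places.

Na2O (M=61.979): mol = 0.07535; Na = 0.15070, O = 0.07535.
K2O (M=94.195): mol = 0.10967; K = 0.21934, O = 0.10967.
Al2O3 (M=101.961): mol = 0.18272; Al = 0.36544, O = 0.54816.
SiO2 (M=60.083): mol = 1.10497; Si = 1.10497, O = 2.20994.
ΣO = 2.94312; factor = 8/ΣO = 2.71820.
Al apfu = 0.36544 × 2.71820 = 0.993.

0.993 Al apfu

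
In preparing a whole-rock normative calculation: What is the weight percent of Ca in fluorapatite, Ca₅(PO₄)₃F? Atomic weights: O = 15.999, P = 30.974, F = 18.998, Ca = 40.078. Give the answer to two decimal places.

39.74 weight percent

Formula mass = 5·40.078 + 3·30.974 + 12·15.999 + 1·18.998 = 504.298 g/mol, of which 200.390 g is Ca.
So Ca makes up 200.390/504.298 = 0.3974 of the mass, i.e. 39.74%.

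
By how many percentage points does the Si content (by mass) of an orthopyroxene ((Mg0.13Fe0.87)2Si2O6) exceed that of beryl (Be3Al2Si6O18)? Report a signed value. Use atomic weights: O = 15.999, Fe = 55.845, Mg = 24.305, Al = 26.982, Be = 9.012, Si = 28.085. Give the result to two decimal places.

-9.38 percentage points

Si in (Mg0.13Fe0.87)2Si2O6: molar mass 255.654 g/mol; 2×28.085 = 56.170 g → 21.97 wt%.
Si in Be3Al2Si6O18: molar mass 537.492 g/mol; 6×28.085 = 168.510 g → 31.35 wt%.
Difference = 21.97 − 31.35 = -9.38 percentage points.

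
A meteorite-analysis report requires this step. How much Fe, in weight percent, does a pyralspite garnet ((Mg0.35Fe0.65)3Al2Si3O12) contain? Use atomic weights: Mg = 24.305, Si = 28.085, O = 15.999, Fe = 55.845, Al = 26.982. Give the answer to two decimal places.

23.44 weight percent

Molar mass of (Mg0.35Fe0.65)3Al2Si3O12: 1.05*24.305 + 1.95*55.845 + 2*26.982 + 3*28.085 + 12*15.999 = 464.625 g/mol.
Mass of Fe per formula unit: 1.95 × 55.845 = 108.898 g.
Weight fraction Fe = 108.898 / 464.625 = 0.2344.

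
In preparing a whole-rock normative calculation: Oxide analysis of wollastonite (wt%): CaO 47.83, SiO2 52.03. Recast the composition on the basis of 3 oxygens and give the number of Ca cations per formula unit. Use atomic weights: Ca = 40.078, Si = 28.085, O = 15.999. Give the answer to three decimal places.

0.990 Ca apfu

47.83 wt% CaO ÷ 56.077 g/mol = 0.85293 mol, giving 0.85293 Ca and 0.85293 O.
52.03 wt% SiO2 ÷ 60.083 g/mol = 0.86597 mol, giving 0.86597 Si and 1.73194 O.
Oxygen sums to 2.58487; scaling by 3/2.58487 = 1.16060 puts the formula on 3 O.
Ca: 0.85293 × 1.16060 = 0.990 atoms per formula unit.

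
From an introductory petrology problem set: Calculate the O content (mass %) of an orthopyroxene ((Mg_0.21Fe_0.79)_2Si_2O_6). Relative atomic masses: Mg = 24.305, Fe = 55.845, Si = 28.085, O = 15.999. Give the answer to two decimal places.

Molar mass of (Mg_0.21Fe_0.79)_2Si_2O_6: 0.42*24.305 + 1.58*55.845 + 2*28.085 + 6*15.999 = 250.607 g/mol.
Mass of O per formula unit: 6 × 15.999 = 95.994 g.
Weight fraction O = 95.994 / 250.607 = 0.3830.

38.30 mass %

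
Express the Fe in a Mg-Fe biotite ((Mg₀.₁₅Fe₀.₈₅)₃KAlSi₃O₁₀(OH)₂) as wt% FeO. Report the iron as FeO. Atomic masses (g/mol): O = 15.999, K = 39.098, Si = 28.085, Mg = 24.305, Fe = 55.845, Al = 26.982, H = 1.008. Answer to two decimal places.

M((Mg₀.₁₅Fe₀.₈₅)₃KAlSi₃O₁₀(OH)₂) = 497.681 g/mol; M(FeO) = 71.844 g/mol.
Moles FeO per formula unit = 2.55 Fe ÷ 1 = 2.5500.
FeO fraction = (2.5500 × 71.844) / 497.681 = 183.202/497.681 = 0.3681.

36.81 wt%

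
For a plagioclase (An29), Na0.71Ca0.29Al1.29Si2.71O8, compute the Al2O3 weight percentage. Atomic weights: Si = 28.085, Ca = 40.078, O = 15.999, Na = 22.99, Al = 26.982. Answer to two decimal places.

24.64 wt%

M(Na0.71Ca0.29Al1.29Si2.71O8) = 266.855 g/mol; M(Al2O3) = 101.961 g/mol.
Moles Al2O3 per formula unit = 1.29 Al ÷ 2 = 0.6450.
Al2O3 fraction = (0.6450 × 101.961) / 266.855 = 65.765/266.855 = 0.2464.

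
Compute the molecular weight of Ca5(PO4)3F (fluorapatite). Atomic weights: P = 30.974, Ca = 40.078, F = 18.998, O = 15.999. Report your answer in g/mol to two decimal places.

The formula mass is the sum 5×40.078 + 3×30.974 + 12×15.999 + 1×18.998.

504.30 g/mol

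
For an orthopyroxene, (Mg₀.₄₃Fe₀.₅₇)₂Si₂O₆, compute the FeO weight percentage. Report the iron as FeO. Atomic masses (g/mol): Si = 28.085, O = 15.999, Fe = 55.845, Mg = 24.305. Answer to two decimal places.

34.60 wt%

M((Mg₀.₄₃Fe₀.₅₇)₂Si₂O₆) = 236.730 g/mol; M(FeO) = 71.844 g/mol.
Moles FeO per formula unit = 1.14 Fe ÷ 1 = 1.1400.
FeO fraction = (1.1400 × 71.844) / 236.730 = 81.902/236.730 = 0.3460.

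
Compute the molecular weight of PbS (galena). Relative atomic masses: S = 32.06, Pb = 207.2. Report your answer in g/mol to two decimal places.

The formula mass is the sum 1*207.2 + 1*32.06.

239.26 g/mol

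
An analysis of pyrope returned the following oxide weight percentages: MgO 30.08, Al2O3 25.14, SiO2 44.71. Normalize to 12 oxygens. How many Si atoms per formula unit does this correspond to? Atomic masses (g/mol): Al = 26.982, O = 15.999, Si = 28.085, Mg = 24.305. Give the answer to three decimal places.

3.002 Si apfu

MgO (M=40.304): mol = 0.74633; Mg = 0.74633, O = 0.74633.
Al2O3 (M=101.961): mol = 0.24656; Al = 0.49312, O = 0.73968.
SiO2 (M=60.083): mol = 0.74414; Si = 0.74414, O = 1.48828.
ΣO = 2.97429; factor = 12/ΣO = 4.03458.
Si apfu = 0.74414 × 4.03458 = 3.002.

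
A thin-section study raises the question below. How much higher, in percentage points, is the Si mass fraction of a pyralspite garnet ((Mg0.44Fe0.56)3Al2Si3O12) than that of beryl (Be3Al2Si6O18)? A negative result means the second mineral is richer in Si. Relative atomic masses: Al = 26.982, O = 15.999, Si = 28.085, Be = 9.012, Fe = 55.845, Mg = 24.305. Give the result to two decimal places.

-12.88 percentage points

Si in (Mg0.44Fe0.56)3Al2Si3O12: molar mass 456.109 g/mol; 3×28.085 = 84.255 g → 18.47 wt%.
Si in Be3Al2Si6O18: molar mass 537.492 g/mol; 6×28.085 = 168.510 g → 31.35 wt%.
Difference = 18.47 − 31.35 = -12.88 percentage points.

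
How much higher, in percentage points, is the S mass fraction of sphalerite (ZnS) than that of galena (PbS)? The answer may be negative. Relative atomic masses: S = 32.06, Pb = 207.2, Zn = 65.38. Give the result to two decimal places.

S in ZnS: molar mass 97.440 g/mol; 1×32.06 = 32.060 g → 32.90 wt%.
S in PbS: molar mass 239.260 g/mol; 1×32.06 = 32.060 g → 13.40 wt%.
Difference = 32.90 − 13.40 = 19.50 percentage points.

19.50 percentage points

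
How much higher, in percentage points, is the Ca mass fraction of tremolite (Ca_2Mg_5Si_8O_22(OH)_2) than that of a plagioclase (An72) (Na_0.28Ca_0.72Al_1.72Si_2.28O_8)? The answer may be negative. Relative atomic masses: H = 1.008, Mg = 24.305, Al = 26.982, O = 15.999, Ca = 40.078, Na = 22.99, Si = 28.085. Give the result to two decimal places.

-0.67 percentage points

M(Ca_2Mg_5Si_8O_22(OH)_2) = 812.353 g/mol, so wt% Ca = 80.156/812.353 × 100 = 9.87%.
M(Na_0.28Ca_0.72Al_1.72Si_2.28O_8) = 273.728 g/mol, so wt% Ca = 28.856/273.728 × 100 = 10.54%.
9.87 − 10.54 = -0.67 pp.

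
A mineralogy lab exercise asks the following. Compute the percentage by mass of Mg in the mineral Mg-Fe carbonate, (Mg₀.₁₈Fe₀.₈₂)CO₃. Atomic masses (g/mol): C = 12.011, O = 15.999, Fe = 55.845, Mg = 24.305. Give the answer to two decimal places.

3.97 weight percent

M((Mg₀.₁₈Fe₀.₈₂)CO₃) = 110.176 g/mol.
Mg contributes 0.18 × 24.305 = 4.375 g per mole.
4.375/110.176 = 0.0397 → 3.97%.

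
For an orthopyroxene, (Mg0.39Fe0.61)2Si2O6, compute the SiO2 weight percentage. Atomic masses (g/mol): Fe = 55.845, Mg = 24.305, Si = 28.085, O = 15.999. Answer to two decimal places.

50.23 wt%

Molar mass of (Mg0.39Fe0.61)2Si2O6 = 0.78*24.305 + 1.22*55.845 + 2*28.085 + 6*15.999 = 239.253 g/mol.
Each formula unit contains 2 Si, equivalent to 2/1 = 2.0000 mol SiO2.
M(SiO2) = 1×28.085 + 2×15.999 = 60.083 g/mol.
Mass of SiO2 per formula unit = 2.0000 × 60.083 = 120.166 g.
SiO2 wt% = 120.166 / 239.253 × 100 = 50.23%.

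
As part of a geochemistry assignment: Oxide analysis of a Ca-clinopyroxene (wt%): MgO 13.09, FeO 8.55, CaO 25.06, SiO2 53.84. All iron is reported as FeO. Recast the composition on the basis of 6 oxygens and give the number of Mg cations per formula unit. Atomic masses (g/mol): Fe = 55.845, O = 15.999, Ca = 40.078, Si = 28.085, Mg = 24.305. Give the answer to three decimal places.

0.726 Mg apfu

MgO (M=40.304): mol = 0.32478; Mg = 0.32478, O = 0.32478.
FeO (M=71.844): mol = 0.11901; Fe = 0.11901, O = 0.11901.
CaO (M=56.077): mol = 0.44689; Ca = 0.44689, O = 0.44689.
SiO2 (M=60.083): mol = 0.89609; Si = 0.89609, O = 1.79218.
ΣO = 2.68286; factor = 6/ΣO = 2.23642.
Mg apfu = 0.32478 × 2.23642 = 0.726.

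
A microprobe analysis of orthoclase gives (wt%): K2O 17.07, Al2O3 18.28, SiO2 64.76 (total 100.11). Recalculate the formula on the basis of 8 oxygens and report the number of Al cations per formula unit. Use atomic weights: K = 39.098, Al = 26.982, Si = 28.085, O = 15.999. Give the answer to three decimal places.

0.998 Al apfu

17.07 wt% K2O ÷ 94.195 g/mol = 0.18122 mol, giving 0.36244 K and 0.18122 O.
18.28 wt% Al2O3 ÷ 101.961 g/mol = 0.17928 mol, giving 0.35856 Al and 0.53784 O.
64.76 wt% SiO2 ÷ 60.083 g/mol = 1.07784 mol, giving 1.07784 Si and 2.15568 O.
Oxygen sums to 2.87474; scaling by 8/2.87474 = 2.78286 puts the formula on 8 O.
Al: 0.35856 × 2.78286 = 0.998 atoms per formula unit.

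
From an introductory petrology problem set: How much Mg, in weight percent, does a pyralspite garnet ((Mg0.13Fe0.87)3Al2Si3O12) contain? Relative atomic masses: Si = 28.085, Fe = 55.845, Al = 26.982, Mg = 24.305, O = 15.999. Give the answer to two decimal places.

1.95 weight percent

Molar mass of (Mg0.13Fe0.87)3Al2Si3O12: 0.39×24.305 + 2.61×55.845 + 2×26.982 + 3×28.085 + 12×15.999 = 485.441 g/mol.
Mass of Mg per formula unit: 0.39 × 24.305 = 9.479 g.
Weight fraction Mg = 9.479 / 485.441 = 0.0195.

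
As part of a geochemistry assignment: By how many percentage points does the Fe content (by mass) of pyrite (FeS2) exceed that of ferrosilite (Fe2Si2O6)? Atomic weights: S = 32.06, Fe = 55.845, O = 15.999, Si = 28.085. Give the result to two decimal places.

4.22 percentage points

Fe in FeS2: molar mass 119.965 g/mol; 1×55.845 = 55.845 g → 46.55 wt%.
Fe in Fe2Si2O6: molar mass 263.854 g/mol; 2×55.845 = 111.690 g → 42.33 wt%.
Difference = 46.55 − 42.33 = 4.22 percentage points.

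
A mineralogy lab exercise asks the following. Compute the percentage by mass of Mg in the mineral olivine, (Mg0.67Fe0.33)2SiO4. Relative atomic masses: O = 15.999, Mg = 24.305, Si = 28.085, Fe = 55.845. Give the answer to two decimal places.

20.17 weight percent

M((Mg0.67Fe0.33)2SiO4) = 161.507 g/mol.
Mg contributes 1.34 × 24.305 = 32.569 g per mole.
32.569/161.507 = 0.2017 → 20.17%.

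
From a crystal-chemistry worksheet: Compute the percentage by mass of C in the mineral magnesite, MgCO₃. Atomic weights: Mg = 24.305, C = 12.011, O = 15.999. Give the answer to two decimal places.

M(MgCO₃) = 84.313 g/mol.
C contributes 1 × 12.011 = 12.011 g per mole.
12.011/84.313 = 0.1425 → 14.25%.

14.25 wt%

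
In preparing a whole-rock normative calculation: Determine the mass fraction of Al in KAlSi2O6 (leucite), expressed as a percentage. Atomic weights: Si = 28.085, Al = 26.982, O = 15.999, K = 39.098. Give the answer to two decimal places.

12.36 wt%

Molar mass of KAlSi2O6: 1×39.098 + 1×26.982 + 2×28.085 + 6×15.999 = 218.244 g/mol.
Mass of Al per formula unit: 1 × 26.982 = 26.982 g.
Weight fraction Al = 26.982 / 218.244 = 0.1236.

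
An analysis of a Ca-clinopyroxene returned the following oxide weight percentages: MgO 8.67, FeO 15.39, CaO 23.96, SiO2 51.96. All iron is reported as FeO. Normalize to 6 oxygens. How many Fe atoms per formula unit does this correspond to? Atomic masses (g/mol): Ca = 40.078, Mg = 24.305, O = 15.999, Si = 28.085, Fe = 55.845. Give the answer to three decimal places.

0.497 Fe apfu

MgO (M=40.304): mol = 0.21512; Mg = 0.21512, O = 0.21512.
FeO (M=71.844): mol = 0.21421; Fe = 0.21421, O = 0.21421.
CaO (M=56.077): mol = 0.42727; Ca = 0.42727, O = 0.42727.
SiO2 (M=60.083): mol = 0.86480; Si = 0.86480, O = 1.72960.
ΣO = 2.58620; factor = 6/ΣO = 2.32001.
Fe apfu = 0.21421 × 2.32001 = 0.497.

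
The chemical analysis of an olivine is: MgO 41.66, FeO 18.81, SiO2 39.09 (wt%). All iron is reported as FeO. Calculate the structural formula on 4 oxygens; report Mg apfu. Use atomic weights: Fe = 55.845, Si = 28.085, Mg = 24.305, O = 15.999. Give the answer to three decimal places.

1.592 Mg apfu

41.66 wt% MgO ÷ 40.304 g/mol = 1.03364 mol, giving 1.03364 Mg and 1.03364 O.
18.81 wt% FeO ÷ 71.844 g/mol = 0.26182 mol, giving 0.26182 Fe and 0.26182 O.
39.09 wt% SiO2 ÷ 60.083 g/mol = 0.65060 mol, giving 0.65060 Si and 1.30120 O.
Oxygen sums to 2.59666; scaling by 4/2.59666 = 1.54044 puts the formula on 4 O.
Mg: 1.03364 × 1.54044 = 1.592 atoms per formula unit.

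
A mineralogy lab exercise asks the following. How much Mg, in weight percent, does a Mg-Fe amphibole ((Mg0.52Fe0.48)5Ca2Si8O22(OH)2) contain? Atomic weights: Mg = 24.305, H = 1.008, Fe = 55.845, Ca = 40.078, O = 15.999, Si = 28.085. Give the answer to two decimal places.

7.12 weight percent

Formula mass = 2.60×24.305 + 2.40×55.845 + 2×40.078 + 8×28.085 + 24×15.999 + 2×1.008 = 888.049 g/mol, of which 63.193 g is Mg.
So Mg makes up 63.193/888.049 = 0.0712 of the mass, i.e. 7.12%.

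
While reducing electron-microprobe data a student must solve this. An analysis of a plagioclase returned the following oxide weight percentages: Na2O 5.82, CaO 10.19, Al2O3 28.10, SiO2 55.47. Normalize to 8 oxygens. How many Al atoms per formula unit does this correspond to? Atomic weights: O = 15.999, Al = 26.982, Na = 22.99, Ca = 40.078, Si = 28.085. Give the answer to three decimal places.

1.495 Al apfu

Na2O (M=61.979): mol = 0.09390; Na = 0.18780, O = 0.09390.
CaO (M=56.077): mol = 0.18171; Ca = 0.18171, O = 0.18171.
Al2O3 (M=101.961): mol = 0.27560; Al = 0.55120, O = 0.82680.
SiO2 (M=60.083): mol = 0.92322; Si = 0.92322, O = 1.84644.
ΣO = 2.94885; factor = 8/ΣO = 2.71292.
Al apfu = 0.55120 × 2.71292 = 1.495.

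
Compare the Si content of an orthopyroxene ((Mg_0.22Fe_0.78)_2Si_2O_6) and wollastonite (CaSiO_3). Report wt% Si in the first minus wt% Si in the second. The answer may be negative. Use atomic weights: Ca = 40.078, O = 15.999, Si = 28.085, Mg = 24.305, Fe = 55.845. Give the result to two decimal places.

-1.71 percentage points

First mineral: 56.170 g Si in 249.976 g formula = 22.47 wt% Si.
Second mineral: 28.085 g Si in 116.160 g formula = 24.18 wt% Si.
22.47% − 24.18% gives a difference of -1.71 percentage points.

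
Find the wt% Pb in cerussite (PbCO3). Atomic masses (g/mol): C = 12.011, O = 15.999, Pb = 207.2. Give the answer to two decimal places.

77.54 weight percent

Formula mass = 1·207.2 + 1·12.011 + 3·15.999 = 267.208 g/mol, of which 207.200 g is Pb.
So Pb makes up 207.200/267.208 = 0.7754 of the mass, i.e. 77.54%.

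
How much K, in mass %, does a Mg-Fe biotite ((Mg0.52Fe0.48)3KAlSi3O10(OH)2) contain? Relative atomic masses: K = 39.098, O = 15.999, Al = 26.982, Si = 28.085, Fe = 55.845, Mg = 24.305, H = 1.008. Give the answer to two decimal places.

8.45 mass %

Molar mass of (Mg0.52Fe0.48)3KAlSi3O10(OH)2: 1.56·24.305 + 1.44·55.845 + 1·39.098 + 1·26.982 + 3·28.085 + 12·15.999 + 2·1.008 = 462.672 g/mol.
Mass of K per formula unit: 1 × 39.098 = 39.098 g.
Weight fraction K = 39.098 / 462.672 = 0.0845.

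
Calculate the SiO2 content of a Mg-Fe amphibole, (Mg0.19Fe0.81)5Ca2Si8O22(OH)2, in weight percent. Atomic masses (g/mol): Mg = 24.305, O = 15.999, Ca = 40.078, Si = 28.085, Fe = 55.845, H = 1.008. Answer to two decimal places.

Molar mass of (Mg0.19Fe0.81)5Ca2Si8O22(OH)2 = 0.95*24.305 + 4.05*55.845 + 2*40.078 + 8*28.085 + 24*15.999 + 2*1.008 = 940.090 g/mol.
Each formula unit contains 8 Si, equivalent to 8/1 = 8.0000 mol SiO2.
M(SiO2) = 1×28.085 + 2×15.999 = 60.083 g/mol.
Mass of SiO2 per formula unit = 8.0000 × 60.083 = 480.664 g.
SiO2 wt% = 480.664 / 940.090 × 100 = 51.13%.

51.13 wt%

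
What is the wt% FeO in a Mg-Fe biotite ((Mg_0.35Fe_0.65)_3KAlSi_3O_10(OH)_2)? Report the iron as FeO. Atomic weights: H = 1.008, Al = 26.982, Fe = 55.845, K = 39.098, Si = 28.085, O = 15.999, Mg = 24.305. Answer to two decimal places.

29.26 wt%

Formula mass = 478.757 g/mol.
1.95 Fe → 1.9500 mol FeO per formula unit; M(FeO) = 71.844, so FeO mass = 140.096 g.
140.096/478.757 × 100 = 29.26 wt%.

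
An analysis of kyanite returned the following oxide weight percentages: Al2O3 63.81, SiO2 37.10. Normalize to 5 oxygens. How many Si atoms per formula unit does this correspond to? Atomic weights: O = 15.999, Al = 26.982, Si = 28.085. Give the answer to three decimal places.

0.992 Si apfu

63.81 wt% Al2O3 ÷ 101.961 g/mol = 0.62583 mol, giving 1.25166 Al and 1.87749 O.
37.10 wt% SiO2 ÷ 60.083 g/mol = 0.61748 mol, giving 0.61748 Si and 1.23496 O.
Oxygen sums to 3.11245; scaling by 5/3.11245 = 1.60645 puts the formula on 5 O.
Si: 0.61748 × 1.60645 = 0.992 atoms per formula unit.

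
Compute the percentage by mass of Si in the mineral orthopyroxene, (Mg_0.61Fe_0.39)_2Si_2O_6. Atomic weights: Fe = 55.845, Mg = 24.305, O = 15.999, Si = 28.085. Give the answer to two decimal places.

24.92 mass %

Molar mass of (Mg_0.61Fe_0.39)_2Si_2O_6: 1.22×24.305 + 0.78×55.845 + 2×28.085 + 6×15.999 = 225.375 g/mol.
Mass of Si per formula unit: 2 × 28.085 = 56.170 g.
Weight fraction Si = 56.170 / 225.375 = 0.2492.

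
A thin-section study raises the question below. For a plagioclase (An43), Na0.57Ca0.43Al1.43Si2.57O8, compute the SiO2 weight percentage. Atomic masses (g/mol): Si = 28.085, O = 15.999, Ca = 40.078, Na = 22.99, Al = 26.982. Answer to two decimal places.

M(Na0.57Ca0.43Al1.43Si2.57O8) = 269.093 g/mol; M(SiO2) = 60.083 g/mol.
Moles SiO2 per formula unit = 2.57 Si ÷ 1 = 2.5700.
SiO2 fraction = (2.5700 × 60.083) / 269.093 = 154.413/269.093 = 0.5738.

57.38 wt%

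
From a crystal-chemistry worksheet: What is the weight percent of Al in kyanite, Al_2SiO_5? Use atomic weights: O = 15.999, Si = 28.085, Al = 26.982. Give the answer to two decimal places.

Formula mass = 2*26.982 + 1*28.085 + 5*15.999 = 162.044 g/mol, of which 53.964 g is Al.
So Al makes up 53.964/162.044 = 0.3330 of the mass, i.e. 33.30%.

33.30 wt%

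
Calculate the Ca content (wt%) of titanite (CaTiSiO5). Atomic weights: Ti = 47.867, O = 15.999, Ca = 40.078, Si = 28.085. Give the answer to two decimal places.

20.45 wt%

Molar mass of CaTiSiO5: 1*40.078 + 1*47.867 + 1*28.085 + 5*15.999 = 196.025 g/mol.
Mass of Ca per formula unit: 1 × 40.078 = 40.078 g.
Weight fraction Ca = 40.078 / 196.025 = 0.2045.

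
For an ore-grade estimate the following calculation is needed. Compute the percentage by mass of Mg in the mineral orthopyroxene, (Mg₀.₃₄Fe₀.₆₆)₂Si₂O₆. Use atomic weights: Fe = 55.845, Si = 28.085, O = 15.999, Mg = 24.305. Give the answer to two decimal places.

Formula mass = 0.68×24.305 + 1.32×55.845 + 2×28.085 + 6×15.999 = 242.407 g/mol, of which 16.527 g is Mg.
So Mg makes up 16.527/242.407 = 0.0682 of the mass, i.e. 6.82%.

6.82 weight percent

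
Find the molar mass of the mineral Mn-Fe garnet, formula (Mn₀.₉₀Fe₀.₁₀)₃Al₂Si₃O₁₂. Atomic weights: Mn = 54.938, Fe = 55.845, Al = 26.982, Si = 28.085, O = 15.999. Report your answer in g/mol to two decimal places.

The formula mass is the sum 2.70*54.938 + 0.30*55.845 + 2*26.982 + 3*28.085 + 12*15.999.

495.29 g/mol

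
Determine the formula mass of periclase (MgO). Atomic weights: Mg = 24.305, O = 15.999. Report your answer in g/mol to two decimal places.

40.30 g/mol

Mg: 1 × 24.305 = 24.3050
O: 1 × 15.999 = 15.9990
Summing the contributions gives the formula mass.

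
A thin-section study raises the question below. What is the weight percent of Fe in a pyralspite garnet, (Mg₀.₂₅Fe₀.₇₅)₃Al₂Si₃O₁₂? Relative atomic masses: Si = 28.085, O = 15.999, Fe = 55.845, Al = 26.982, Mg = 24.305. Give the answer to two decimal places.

Molar mass of (Mg₀.₂₅Fe₀.₇₅)₃Al₂Si₃O₁₂: 0.75·24.305 + 2.25·55.845 + 2·26.982 + 3·28.085 + 12·15.999 = 474.087 g/mol.
Mass of Fe per formula unit: 2.25 × 55.845 = 125.651 g.
Weight fraction Fe = 125.651 / 474.087 = 0.2650.

26.50 wt%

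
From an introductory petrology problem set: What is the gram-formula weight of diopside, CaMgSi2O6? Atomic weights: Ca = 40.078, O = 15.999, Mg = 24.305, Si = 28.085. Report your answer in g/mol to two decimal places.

Ca: 1 × 40.078 = 40.0780
Mg: 1 × 24.305 = 24.3050
Si: 2 × 28.085 = 56.1700
O: 6 × 15.999 = 95.9940
Summing the contributions gives the formula mass.

216.55 g/mol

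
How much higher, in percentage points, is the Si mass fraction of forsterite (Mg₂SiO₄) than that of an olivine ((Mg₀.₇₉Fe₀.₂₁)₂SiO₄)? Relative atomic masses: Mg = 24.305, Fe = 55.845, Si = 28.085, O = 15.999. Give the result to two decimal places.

M(Mg₂SiO₄) = 140.691 g/mol, so wt% Si = 28.085/140.691 × 100 = 19.96%.
M((Mg₀.₇₉Fe₀.₂₁)₂SiO₄) = 153.938 g/mol, so wt% Si = 28.085/153.938 × 100 = 18.24%.
19.96 − 18.24 = 1.72 pp.

1.72 percentage points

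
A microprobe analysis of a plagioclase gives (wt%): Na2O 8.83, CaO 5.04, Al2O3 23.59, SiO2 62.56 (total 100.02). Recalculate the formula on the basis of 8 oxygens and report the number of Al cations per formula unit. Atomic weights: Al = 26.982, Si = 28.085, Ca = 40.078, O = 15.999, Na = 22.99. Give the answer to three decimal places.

1.230 Al apfu

Na2O (M=61.979): mol = 0.14247; Na = 0.28494, O = 0.14247.
CaO (M=56.077): mol = 0.08988; Ca = 0.08988, O = 0.08988.
Al2O3 (M=101.961): mol = 0.23136; Al = 0.46272, O = 0.69408.
SiO2 (M=60.083): mol = 1.04123; Si = 1.04123, O = 2.08246.
ΣO = 3.00889; factor = 8/ΣO = 2.65879.
Al apfu = 0.46272 × 2.65879 = 1.230.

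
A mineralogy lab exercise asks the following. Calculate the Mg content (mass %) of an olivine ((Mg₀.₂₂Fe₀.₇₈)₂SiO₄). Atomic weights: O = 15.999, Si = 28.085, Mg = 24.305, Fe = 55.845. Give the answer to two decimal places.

M((Mg₀.₂₂Fe₀.₇₈)₂SiO₄) = 189.893 g/mol.
Mg contributes 0.44 × 24.305 = 10.694 g per mole.
10.694/189.893 = 0.0563 → 5.63%.

5.63 mass %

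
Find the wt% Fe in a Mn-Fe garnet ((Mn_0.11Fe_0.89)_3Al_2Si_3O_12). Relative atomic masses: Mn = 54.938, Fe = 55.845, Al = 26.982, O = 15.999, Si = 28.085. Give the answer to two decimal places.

Molar mass of (Mn_0.11Fe_0.89)_3Al_2Si_3O_12: 0.33·54.938 + 2.67·55.845 + 2·26.982 + 3·28.085 + 12·15.999 = 497.443 g/mol.
Mass of Fe per formula unit: 2.67 × 55.845 = 149.106 g.
Weight fraction Fe = 149.106 / 497.443 = 0.2997.

29.97 weight percent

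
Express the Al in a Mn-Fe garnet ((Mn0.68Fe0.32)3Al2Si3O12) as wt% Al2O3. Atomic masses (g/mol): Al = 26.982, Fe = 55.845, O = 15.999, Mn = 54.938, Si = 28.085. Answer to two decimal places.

20.56 wt%

Molar mass of (Mn0.68Fe0.32)3Al2Si3O12 = 2.04·54.938 + 0.96·55.845 + 2·26.982 + 3·28.085 + 12·15.999 = 495.892 g/mol.
Each formula unit contains 2 Al, equivalent to 2/2 = 1.0000 mol Al2O3.
M(Al2O3) = 2×26.982 + 3×15.999 = 101.961 g/mol.
Mass of Al2O3 per formula unit = 1.0000 × 101.961 = 101.961 g.
Al2O3 wt% = 101.961 / 495.892 × 100 = 20.56%.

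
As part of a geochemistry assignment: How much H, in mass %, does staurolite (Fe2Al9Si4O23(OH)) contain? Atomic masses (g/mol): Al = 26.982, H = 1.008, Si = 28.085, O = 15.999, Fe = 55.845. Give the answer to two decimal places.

0.12 mass %

Formula mass = 2*55.845 + 9*26.982 + 4*28.085 + 24*15.999 + 1*1.008 = 851.852 g/mol, of which 1.008 g is H.
So H makes up 1.008/851.852 = 0.0012 of the mass, i.e. 0.12%.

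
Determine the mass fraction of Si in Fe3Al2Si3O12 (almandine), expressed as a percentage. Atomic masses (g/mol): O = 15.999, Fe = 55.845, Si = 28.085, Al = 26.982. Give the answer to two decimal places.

Molar mass of Fe3Al2Si3O12: 3*55.845 + 2*26.982 + 3*28.085 + 12*15.999 = 497.742 g/mol.
Mass of Si per formula unit: 3 × 28.085 = 84.255 g.
Weight fraction Si = 84.255 / 497.742 = 0.1693.

16.93 wt%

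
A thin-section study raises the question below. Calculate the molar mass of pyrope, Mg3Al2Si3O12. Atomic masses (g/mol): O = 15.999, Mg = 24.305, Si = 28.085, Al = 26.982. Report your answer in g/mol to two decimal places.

403.12 g/mol

M = 3·24.305 + 2·26.982 + 3·28.085 + 12·15.999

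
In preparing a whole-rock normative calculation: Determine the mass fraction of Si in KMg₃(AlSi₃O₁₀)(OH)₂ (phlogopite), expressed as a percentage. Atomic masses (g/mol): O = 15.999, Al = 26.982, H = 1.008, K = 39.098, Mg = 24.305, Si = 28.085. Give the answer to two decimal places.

Formula mass = 1*39.098 + 3*24.305 + 1*26.982 + 3*28.085 + 12*15.999 + 2*1.008 = 417.254 g/mol, of which 84.255 g is Si.
So Si makes up 84.255/417.254 = 0.2019 of the mass, i.e. 20.19%.

20.19 mass %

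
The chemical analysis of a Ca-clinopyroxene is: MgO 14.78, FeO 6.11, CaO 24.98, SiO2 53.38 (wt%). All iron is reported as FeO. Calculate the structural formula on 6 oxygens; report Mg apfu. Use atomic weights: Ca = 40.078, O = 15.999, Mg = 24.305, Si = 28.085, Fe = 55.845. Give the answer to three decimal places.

0.823 Mg apfu

MgO: 14.78/40.304 = 0.36671 mol → 0.36671 mol Mg, 0.36671 mol O.
FeO: 6.11/71.844 = 0.08505 mol → 0.08505 mol Fe, 0.08505 mol O.
CaO: 24.98/56.077 = 0.44546 mol → 0.44546 mol Ca, 0.44546 mol O.
SiO2: 53.38/60.083 = 0.88844 mol → 0.88844 mol Si, 1.77688 mol O.
Total oxygen = 2.67410 mol. Normalization factor = 6/2.67410 = 2.24375.
Mg per 6 O = 0.36671 × 2.24375 = 0.823.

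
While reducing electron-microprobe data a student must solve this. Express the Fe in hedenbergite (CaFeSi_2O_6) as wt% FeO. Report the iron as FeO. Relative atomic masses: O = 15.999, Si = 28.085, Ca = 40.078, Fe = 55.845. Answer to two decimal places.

M(CaFeSi_2O_6) = 248.087 g/mol; M(FeO) = 71.844 g/mol.
Moles FeO per formula unit = 1 Fe ÷ 1 = 1.0000.
FeO fraction = (1.0000 × 71.844) / 248.087 = 71.844/248.087 = 0.2896.

28.96 wt%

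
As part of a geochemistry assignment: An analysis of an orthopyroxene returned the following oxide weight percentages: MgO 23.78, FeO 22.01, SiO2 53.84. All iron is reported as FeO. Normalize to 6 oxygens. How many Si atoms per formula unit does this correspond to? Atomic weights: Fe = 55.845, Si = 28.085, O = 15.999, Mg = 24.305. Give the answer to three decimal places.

MgO: 23.78/40.304 = 0.59002 mol → 0.59002 mol Mg, 0.59002 mol O.
FeO: 22.01/71.844 = 0.30636 mol → 0.30636 mol Fe, 0.30636 mol O.
SiO2: 53.84/60.083 = 0.89609 mol → 0.89609 mol Si, 1.79218 mol O.
Total oxygen = 2.68856 mol. Normalization factor = 6/2.68856 = 2.23168.
Si per 6 O = 0.89609 × 2.23168 = 2.000.

2.000 Si apfu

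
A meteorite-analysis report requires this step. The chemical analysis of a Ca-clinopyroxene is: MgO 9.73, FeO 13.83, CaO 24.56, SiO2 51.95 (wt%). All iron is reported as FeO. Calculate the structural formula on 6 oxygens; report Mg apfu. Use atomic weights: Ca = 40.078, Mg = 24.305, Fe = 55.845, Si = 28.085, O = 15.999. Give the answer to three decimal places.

0.557 Mg apfu

MgO: 9.73/40.304 = 0.24142 mol → 0.24142 mol Mg, 0.24142 mol O.
FeO: 13.83/71.844 = 0.19250 mol → 0.19250 mol Fe, 0.19250 mol O.
CaO: 24.56/56.077 = 0.43797 mol → 0.43797 mol Ca, 0.43797 mol O.
SiO2: 51.95/60.083 = 0.86464 mol → 0.86464 mol Si, 1.72928 mol O.
Total oxygen = 2.60117 mol. Normalization factor = 6/2.60117 = 2.30665.
Mg per 6 O = 0.24142 × 2.30665 = 0.557.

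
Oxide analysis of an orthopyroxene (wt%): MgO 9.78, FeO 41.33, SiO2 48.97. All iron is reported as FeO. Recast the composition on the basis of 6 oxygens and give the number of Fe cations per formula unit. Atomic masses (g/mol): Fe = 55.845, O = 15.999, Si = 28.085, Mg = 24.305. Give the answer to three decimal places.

MgO: 9.78/40.304 = 0.24266 mol → 0.24266 mol Mg, 0.24266 mol O.
FeO: 41.33/71.844 = 0.57527 mol → 0.57527 mol Fe, 0.57527 mol O.
SiO2: 48.97/60.083 = 0.81504 mol → 0.81504 mol Si, 1.63008 mol O.
Total oxygen = 2.44801 mol. Normalization factor = 6/2.44801 = 2.45097.
Fe per 6 O = 0.57527 × 2.45097 = 1.410.

1.410 Fe apfu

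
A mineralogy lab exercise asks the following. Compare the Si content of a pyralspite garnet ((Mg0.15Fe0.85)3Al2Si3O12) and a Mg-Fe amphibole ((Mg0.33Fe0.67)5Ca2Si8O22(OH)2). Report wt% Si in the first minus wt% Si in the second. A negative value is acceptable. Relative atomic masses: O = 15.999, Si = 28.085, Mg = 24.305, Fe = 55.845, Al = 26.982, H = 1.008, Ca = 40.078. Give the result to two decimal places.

M((Mg0.15Fe0.85)3Al2Si3O12) = 483.549 g/mol, so wt% Si = 84.255/483.549 × 100 = 17.42%.
M((Mg0.33Fe0.67)5Ca2Si8O22(OH)2) = 918.012 g/mol, so wt% Si = 224.680/918.012 × 100 = 24.47%.
17.42 − 24.47 = -7.05 pp.

-7.05 percentage points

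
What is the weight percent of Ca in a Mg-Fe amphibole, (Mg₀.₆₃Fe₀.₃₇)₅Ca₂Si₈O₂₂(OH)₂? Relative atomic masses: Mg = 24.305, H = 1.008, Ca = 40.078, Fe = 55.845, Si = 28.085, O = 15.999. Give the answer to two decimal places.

Formula mass = 3.15·24.305 + 1.85·55.845 + 2·40.078 + 8·28.085 + 24·15.999 + 2·1.008 = 870.702 g/mol, of which 80.156 g is Ca.
So Ca makes up 80.156/870.702 = 0.0921 of the mass, i.e. 9.21%.

9.21 wt%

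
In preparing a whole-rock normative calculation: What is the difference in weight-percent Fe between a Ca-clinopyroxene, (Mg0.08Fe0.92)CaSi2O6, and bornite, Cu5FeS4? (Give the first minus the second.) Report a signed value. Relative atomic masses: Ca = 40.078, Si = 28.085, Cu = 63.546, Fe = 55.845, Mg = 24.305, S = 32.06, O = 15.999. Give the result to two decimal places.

9.79 percentage points

Fe in (Mg0.08Fe0.92)CaSi2O6: molar mass 245.564 g/mol; 0.92×55.845 = 51.377 g → 20.92 wt%.
Fe in Cu5FeS4: molar mass 501.815 g/mol; 1×55.845 = 55.845 g → 11.13 wt%.
Difference = 20.92 − 11.13 = 9.79 percentage points.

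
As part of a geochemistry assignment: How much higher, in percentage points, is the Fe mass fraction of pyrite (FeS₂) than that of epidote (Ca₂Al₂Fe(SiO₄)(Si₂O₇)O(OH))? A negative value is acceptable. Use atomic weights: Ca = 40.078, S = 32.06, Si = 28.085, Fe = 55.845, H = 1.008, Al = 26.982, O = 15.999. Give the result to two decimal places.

34.99 percentage points

Fe in FeS₂: molar mass 119.965 g/mol; 1×55.845 = 55.845 g → 46.55 wt%.
Fe in Ca₂Al₂Fe(SiO₄)(Si₂O₇)O(OH): molar mass 483.215 g/mol; 1×55.845 = 55.845 g → 11.56 wt%.
Difference = 46.55 − 11.56 = 34.99 percentage points.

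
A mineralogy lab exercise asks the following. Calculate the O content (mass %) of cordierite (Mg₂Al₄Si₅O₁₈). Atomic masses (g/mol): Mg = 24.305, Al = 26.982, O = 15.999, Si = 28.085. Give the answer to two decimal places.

49.23 mass %

Formula mass = 2*24.305 + 4*26.982 + 5*28.085 + 18*15.999 = 584.945 g/mol, of which 287.982 g is O.
So O makes up 287.982/584.945 = 0.4923 of the mass, i.e. 49.23%.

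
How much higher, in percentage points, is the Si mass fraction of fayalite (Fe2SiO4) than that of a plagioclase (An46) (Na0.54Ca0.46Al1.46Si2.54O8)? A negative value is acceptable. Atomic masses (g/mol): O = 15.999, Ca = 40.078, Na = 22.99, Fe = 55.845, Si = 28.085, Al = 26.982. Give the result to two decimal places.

First mineral: 28.085 g Si in 203.771 g formula = 13.78 wt% Si.
Second mineral: 71.336 g Si in 269.572 g formula = 26.46 wt% Si.
13.78% − 26.46% gives a difference of -12.68 percentage points.

-12.68 percentage points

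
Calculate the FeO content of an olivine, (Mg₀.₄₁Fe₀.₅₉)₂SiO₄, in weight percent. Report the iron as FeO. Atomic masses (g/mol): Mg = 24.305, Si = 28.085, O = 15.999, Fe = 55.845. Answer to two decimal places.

Formula mass = 177.908 g/mol.
1.18 Fe → 1.1800 mol FeO per formula unit; M(FeO) = 71.844, so FeO mass = 84.776 g.
84.776/177.908 × 100 = 47.65 wt%.

47.65 wt%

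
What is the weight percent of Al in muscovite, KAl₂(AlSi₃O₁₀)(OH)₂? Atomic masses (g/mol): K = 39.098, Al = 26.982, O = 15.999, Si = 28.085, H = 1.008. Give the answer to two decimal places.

20.32 mass %

Molar mass of KAl₂(AlSi₃O₁₀)(OH)₂: 1×39.098 + 3×26.982 + 3×28.085 + 12×15.999 + 2×1.008 = 398.303 g/mol.
Mass of Al per formula unit: 3 × 26.982 = 80.946 g.
Weight fraction Al = 80.946 / 398.303 = 0.2032.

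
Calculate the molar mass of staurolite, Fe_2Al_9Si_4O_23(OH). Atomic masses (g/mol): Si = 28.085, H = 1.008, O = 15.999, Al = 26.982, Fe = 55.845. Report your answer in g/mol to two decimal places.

Fe: 2 × 55.845 = 111.6900
Al: 9 × 26.982 = 242.8380
Si: 4 × 28.085 = 112.3400
O: 24 × 15.999 = 383.9760
H: 1 × 1.008 = 1.0080
Summing the contributions gives the formula mass.

851.85 g/mol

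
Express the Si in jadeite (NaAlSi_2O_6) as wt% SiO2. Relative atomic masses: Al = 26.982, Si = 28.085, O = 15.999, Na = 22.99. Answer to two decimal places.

59.45 wt%

M(NaAlSi_2O_6) = 202.136 g/mol; M(SiO2) = 60.083 g/mol.
Moles SiO2 per formula unit = 2 Si ÷ 1 = 2.0000.
SiO2 fraction = (2.0000 × 60.083) / 202.136 = 120.166/202.136 = 0.5945.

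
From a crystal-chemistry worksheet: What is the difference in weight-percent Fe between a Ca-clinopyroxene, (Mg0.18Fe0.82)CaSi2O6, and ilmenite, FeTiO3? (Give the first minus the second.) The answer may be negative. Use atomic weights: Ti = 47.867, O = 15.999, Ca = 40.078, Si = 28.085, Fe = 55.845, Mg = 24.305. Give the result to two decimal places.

-17.92 percentage points

First mineral: 45.793 g Fe in 242.410 g formula = 18.89 wt% Fe.
Second mineral: 55.845 g Fe in 151.709 g formula = 36.81 wt% Fe.
18.89% − 36.81% gives a difference of -17.92 percentage points.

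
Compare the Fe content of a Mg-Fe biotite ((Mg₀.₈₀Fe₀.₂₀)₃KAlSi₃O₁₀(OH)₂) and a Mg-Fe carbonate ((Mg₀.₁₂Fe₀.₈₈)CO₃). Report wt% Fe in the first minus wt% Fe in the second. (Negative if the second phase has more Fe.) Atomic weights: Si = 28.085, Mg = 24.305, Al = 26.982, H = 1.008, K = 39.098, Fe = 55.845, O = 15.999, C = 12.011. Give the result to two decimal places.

-36.17 percentage points

Fe in (Mg₀.₈₀Fe₀.₂₀)₃KAlSi₃O₁₀(OH)₂: molar mass 436.178 g/mol; 0.60×55.845 = 33.507 g → 7.68 wt%.
Fe in (Mg₀.₁₂Fe₀.₈₈)CO₃: molar mass 112.068 g/mol; 0.88×55.845 = 49.144 g → 43.85 wt%.
Difference = 7.68 − 43.85 = -36.17 percentage points.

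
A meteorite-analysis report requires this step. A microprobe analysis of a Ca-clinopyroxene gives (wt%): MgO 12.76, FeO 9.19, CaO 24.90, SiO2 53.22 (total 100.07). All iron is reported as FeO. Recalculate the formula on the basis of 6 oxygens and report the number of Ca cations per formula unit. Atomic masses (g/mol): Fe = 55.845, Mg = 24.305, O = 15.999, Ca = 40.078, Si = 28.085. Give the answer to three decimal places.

1.002 Ca apfu

MgO: 12.76/40.304 = 0.31659 mol → 0.31659 mol Mg, 0.31659 mol O.
FeO: 9.19/71.844 = 0.12792 mol → 0.12792 mol Fe, 0.12792 mol O.
CaO: 24.90/56.077 = 0.44403 mol → 0.44403 mol Ca, 0.44403 mol O.
SiO2: 53.22/60.083 = 0.88577 mol → 0.88577 mol Si, 1.77154 mol O.
Total oxygen = 2.66008 mol. Normalization factor = 6/2.66008 = 2.25557.
Ca per 6 O = 0.44403 × 2.25557 = 1.002.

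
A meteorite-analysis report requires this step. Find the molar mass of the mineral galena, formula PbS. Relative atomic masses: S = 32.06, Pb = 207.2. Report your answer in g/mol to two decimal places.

Pb: 1 × 207.2 = 207.2000
S: 1 × 32.06 = 32.0600
Summing the contributions gives the formula mass.

239.26 g/mol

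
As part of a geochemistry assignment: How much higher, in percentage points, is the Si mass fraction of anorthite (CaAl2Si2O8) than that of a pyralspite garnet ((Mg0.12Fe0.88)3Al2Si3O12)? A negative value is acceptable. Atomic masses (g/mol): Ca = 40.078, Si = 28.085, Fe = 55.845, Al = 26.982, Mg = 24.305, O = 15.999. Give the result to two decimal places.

2.87 percentage points

First mineral: 56.170 g Si in 278.204 g formula = 20.19 wt% Si.
Second mineral: 84.255 g Si in 486.388 g formula = 17.32 wt% Si.
20.19% − 17.32% gives a difference of 2.87 percentage points.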